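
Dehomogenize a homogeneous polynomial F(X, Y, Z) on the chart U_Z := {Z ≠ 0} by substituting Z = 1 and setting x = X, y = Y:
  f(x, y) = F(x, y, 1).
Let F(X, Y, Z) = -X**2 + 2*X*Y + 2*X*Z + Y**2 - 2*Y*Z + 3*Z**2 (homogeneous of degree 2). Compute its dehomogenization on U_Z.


f(x, y) = -x**2 + 2*x*y + 2*x + y**2 - 2*y + 3

On U_Z we set Z = 1. Each monomial c·X^i·Y^j·Z^k in F becomes c·x^i·y^j·1^k = c·x^i·y^j.
Substituting Z = 1: F(X, Y, 1) = -x**2 + 2*x*y + 2*x + y**2 - 2*y + 3.
Note: deg(f) ≤ deg(F) = 2; strict inequality happens when F is divisible by Z (lost terms).


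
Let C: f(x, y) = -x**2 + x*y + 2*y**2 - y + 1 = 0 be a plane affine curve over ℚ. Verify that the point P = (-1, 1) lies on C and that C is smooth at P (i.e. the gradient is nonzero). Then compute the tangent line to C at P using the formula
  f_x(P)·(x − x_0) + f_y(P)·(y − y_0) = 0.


Tangent line at P: 3*x + 2*y + 1 = 0.

Step 1: f(-1, 1) = 0, so P lies on C.
Step 2: partial derivatives
  f_x(x, y) = -2*x + y, f_y(x, y) = x + 4*y - 1.
  f_x(P) = 3, f_y(P) = 2 (gradient nonzero, so P is smooth).
Step 3: tangent line at P: 3·(x − -1) + 2·(y − 1) = 0.
Expanding: 3*x + 2*y + 1 = 0.


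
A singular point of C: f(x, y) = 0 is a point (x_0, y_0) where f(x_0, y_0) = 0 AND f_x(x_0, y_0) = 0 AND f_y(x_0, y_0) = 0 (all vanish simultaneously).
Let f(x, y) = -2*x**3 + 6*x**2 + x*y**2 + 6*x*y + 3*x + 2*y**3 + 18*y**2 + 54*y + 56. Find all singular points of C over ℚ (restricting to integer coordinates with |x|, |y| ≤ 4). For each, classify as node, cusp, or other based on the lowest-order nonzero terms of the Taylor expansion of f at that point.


Singular points: {(1, -3)}; classification: cusp.

Compute partial derivatives:
  f_x = -6*x**2 + 12*x + y**2 + 6*y + 3.
  f_y = 2*x*y + 6*x + 6*y**2 + 36*y + 54.
Scan x_0 ∈ {−4, ..., 4}. For each x_0, f_y(x_0, y) is a polynomial in y; find its integer roots y ∈ {−4, ..., 4}, then test f_x and f at those candidates.
  x = -4: f_y(-4, y) = 6*y**2 + 28*y + 30; vanishes at y ∈ {-3}. (-4, -3): f_x = -150 ≠ 0.
  x = -3: f_y(-3, y) = 6*y**2 + 30*y + 36; vanishes at y ∈ {-3, -2}. (-3, -3): f_x = -96 ≠ 0; (-3, -2): f_x = -95 ≠ 0.
  x = -2: f_y(-2, y) = 6*y**2 + 32*y + 42; vanishes at y ∈ {-3}. (-2, -3): f_x = -54 ≠ 0.
  x = -1: f_y(-1, y) = 6*y**2 + 34*y + 48; vanishes at y ∈ {-3}. (-1, -3): f_x = -24 ≠ 0.
  x = 0: f_y(0, y) = 6*y**2 + 36*y + 54; vanishes at y ∈ {-3}. (0, -3): f_x = -6 ≠ 0.
  x = 1: f_y(1, y) = 6*y**2 + 38*y + 60; vanishes at y ∈ {-3}. (1, -3): f_x = 0, f = 0 — SINGULAR.
  x = 2: f_y(2, y) = 6*y**2 + 40*y + 66; vanishes at y ∈ {-3}. (2, -3): f_x = -6 ≠ 0.
  x = 3: f_y(3, y) = 6*y**2 + 42*y + 72; vanishes at y ∈ {-4, -3}. (3, -4): f_x = -23 ≠ 0; (3, -3): f_x = -24 ≠ 0.
  x = 4: f_y(4, y) = 6*y**2 + 44*y + 78; vanishes at y ∈ {-3}. (4, -3): f_x = -54 ≠ 0.
Only singular point on the grid: (1, -3).
Classify: substitute x = 1 + u, y = -3 + v and expand: f = -2*u**3 + u*v**2 + 2*v**3 + v**2.
No constant or linear terms (consistent with a singular point). Quadratic part: v**2. Cubic part: -2*u**3 + u*v**2 + 2*v**3.
The quadratic part v**2 is a perfect square, so there is a single (double) tangent line v = 0, i.e. y = -3. Restricting the cubic part to that line (v = 0) leaves -2*u**3 ≠ 0, so f is not divisible by v and the branch is v² ≈ 2*u**3 to lowest order — this is a cusp.
Classification: cusp.


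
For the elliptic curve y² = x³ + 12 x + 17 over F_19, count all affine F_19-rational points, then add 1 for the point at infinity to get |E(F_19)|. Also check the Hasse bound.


Affine points = {(0, 6), (0, 13), (1, 7), (1, 12), (2, 7), (2, 12), (3, 2), (3, 17), (6, 1), (6, 18), (7, 8), (7, 11), (8, 6), (8, 13), (10, 4), (10, 15), (11, 6), (11, 13), (15, 0), (16, 7), (16, 12), (17, 2), (17, 17), (18, 2), (18, 17)}; affine count = 25; |E(F_19)| = 26.

Discriminant check: Δ ∝ 4a³ + 27b² = 4·12³ + 27·17² = 4·1728 + 27·289 ≡ 9 (mod 19). Nonzero ⇒ E is nonsingular.
For each x ∈ F_19, compute rhs = x³ + 12·x + 17 mod 19, then count y ∈ F_19 with y² ≡ rhs.
  x = 0: rhs = 17, matching y values: 6, 13 (2 points).
  x = 1: rhs = 11, matching y values: 7, 12 (2 points).
  x = 2: rhs = 11, matching y values: 7, 12 (2 points).
  x = 3: rhs = 4, matching y values: 2, 17 (2 points).
  x = 4: rhs = 15, matching y values: none (0 points).
  x = 5: rhs = 12, matching y values: none (0 points).
  x = 6: rhs = 1, matching y values: 1, 18 (2 points).
  x = 7: rhs = 7, matching y values: 8, 11 (2 points).
  x = 8: rhs = 17, matching y values: 6, 13 (2 points).
  x = 9: rhs = 18, matching y values: none (0 points).
  x = 10: rhs = 16, matching y values: 4, 15 (2 points).
  x = 11: rhs = 17, matching y values: 6, 13 (2 points).
  x = 12: rhs = 8, matching y values: none (0 points).
  x = 13: rhs = 14, matching y values: none (0 points).
  x = 14: rhs = 3, matching y values: none (0 points).
  x = 15: rhs = 0, matching y values: 0 (1 points).
  x = 16: rhs = 11, matching y values: 7, 12 (2 points).
  x = 17: rhs = 4, matching y values: 2, 17 (2 points).
  x = 18: rhs = 4, matching y values: 2, 17 (2 points).
Total affine count: 25.
Full point count |E(F_19)| = 25 + 1 = 26.
Hasse bound: |26 − (19+1)| = |6| = 6 ≤ 2√19 ≈ 8.7178 ✓.


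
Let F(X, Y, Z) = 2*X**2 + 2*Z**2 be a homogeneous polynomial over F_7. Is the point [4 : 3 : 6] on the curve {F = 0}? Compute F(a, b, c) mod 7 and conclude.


F(4,3,6) ≡ 6 (mod 7); P is NOT on the curve.

Evaluate F(4, 3, 6) term-by-term (mod 7).
  2*X**2 ↦ 2·16·1·1 = 32
  2*Z**2 ↦ 2·1·1·36 = 72
Sum: F(4, 3, 6) = (32) + (72) = 104.
Reducing mod 7: 104 ≡ 6 (mod 7).
Since F(a, b, c) ≡ 6 ≠ 0 (mod 7), P does NOT lie on the curve.


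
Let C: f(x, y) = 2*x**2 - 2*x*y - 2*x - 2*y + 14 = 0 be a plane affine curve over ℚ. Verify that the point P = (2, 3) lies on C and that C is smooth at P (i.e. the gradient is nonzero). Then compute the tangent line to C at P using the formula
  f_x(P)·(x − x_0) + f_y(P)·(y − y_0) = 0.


Tangent line at P: 18 - 6*y = 0.

Step 1: f(2, 3) = 0, so P lies on C.
Step 2: partial derivatives
  f_x(x, y) = 4*x - 2*y - 2, f_y(x, y) = -2*x - 2.
  f_x(P) = 0, f_y(P) = -6 (gradient nonzero, so P is smooth).
Step 3: tangent line at P: 0·(x − 2) + -6·(y − 3) = 0.
Expanding: 18 - 6*y = 0.


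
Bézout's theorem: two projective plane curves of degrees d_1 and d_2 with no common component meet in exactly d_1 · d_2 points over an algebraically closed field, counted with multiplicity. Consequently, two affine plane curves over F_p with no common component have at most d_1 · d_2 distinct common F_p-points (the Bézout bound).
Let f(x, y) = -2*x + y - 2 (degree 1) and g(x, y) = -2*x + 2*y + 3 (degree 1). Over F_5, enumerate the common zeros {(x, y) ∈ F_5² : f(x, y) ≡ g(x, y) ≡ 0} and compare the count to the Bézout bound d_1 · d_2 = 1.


Common zeros: {(4, 0)}; count = 1; Bézout bound = 1.

deg(f) = 1, deg(g) = 1, so Bézout bound = 1.
Scan x ∈ F_5. For each x, list the y ∈ F_5 with f(x, y) ≡ 0 and those with g(x, y) ≡ 0 (mod 5); the common zeros in that column are the intersection.
  x = 0: f ≡ 0 at y ∈ {2}; g ≡ 0 at y ∈ {1}; common: ∅.
  x = 1: f ≡ 0 at y ∈ {4}; g ≡ 0 at y ∈ {2}; common: ∅.
  x = 2: f ≡ 0 at y ∈ {1}; g ≡ 0 at y ∈ {3}; common: ∅.
  x = 3: f ≡ 0 at y ∈ {3}; g ≡ 0 at y ∈ {4}; common: ∅.
  x = 4: f ≡ 0 at y ∈ {0}; g ≡ 0 at y ∈ {0}; common: {0}.
Collecting: common zeros = {(4, 0)}, so the count is 1.
Comparison with the Bézout bound: 1 ≤ 1 = deg(f)·deg(g), as expected for curves with no common component (the bound is attained).


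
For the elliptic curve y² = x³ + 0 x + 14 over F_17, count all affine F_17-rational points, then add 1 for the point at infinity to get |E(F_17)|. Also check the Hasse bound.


Affine points = {(1, 7), (1, 10), (6, 3), (6, 14), (7, 0), (8, 4), (8, 13), (11, 6), (11, 11), (12, 5), (12, 12), (13, 1), (13, 16), (14, 2), (14, 15), (16, 8), (16, 9)}; affine count = 17; |E(F_17)| = 18.

Discriminant check: Δ ∝ 4a³ + 27b² = 4·0³ + 27·14² = 4·0 + 27·196 ≡ 5 (mod 17). Nonzero ⇒ E is nonsingular.
For each x ∈ F_17, compute rhs = x³ + 0·x + 14 mod 17, then count y ∈ F_17 with y² ≡ rhs.
  x = 0: rhs = 14, matching y values: none (0 points).
  x = 1: rhs = 15, matching y values: 7, 10 (2 points).
  x = 2: rhs = 5, matching y values: none (0 points).
  x = 3: rhs = 7, matching y values: none (0 points).
  x = 4: rhs = 10, matching y values: none (0 points).
  x = 5: rhs = 3, matching y values: none (0 points).
  x = 6: rhs = 9, matching y values: 3, 14 (2 points).
  x = 7: rhs = 0, matching y values: 0 (1 points).
  x = 8: rhs = 16, matching y values: 4, 13 (2 points).
  x = 9: rhs = 12, matching y values: none (0 points).
  x = 10: rhs = 11, matching y values: none (0 points).
  x = 11: rhs = 2, matching y values: 6, 11 (2 points).
  x = 12: rhs = 8, matching y values: 5, 12 (2 points).
  x = 13: rhs = 1, matching y values: 1, 16 (2 points).
  x = 14: rhs = 4, matching y values: 2, 15 (2 points).
  x = 15: rhs = 6, matching y values: none (0 points).
  x = 16: rhs = 13, matching y values: 8, 9 (2 points).
Total affine count: 17.
Full point count |E(F_17)| = 17 + 1 = 18.
Hasse bound: |18 − (17+1)| = |0| = 0 ≤ 2√17 ≈ 8.2462 ✓.


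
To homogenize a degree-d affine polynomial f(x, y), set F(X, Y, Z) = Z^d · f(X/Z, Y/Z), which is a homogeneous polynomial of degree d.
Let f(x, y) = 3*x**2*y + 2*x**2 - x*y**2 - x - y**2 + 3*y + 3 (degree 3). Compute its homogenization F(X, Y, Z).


F(X, Y, Z) = 3*X**2*Y + 2*X**2*Z - X*Y**2 - X*Z**2 - Y**2*Z + 3*Y*Z**2 + 3*Z**3

deg(f) = 3.
Substitute x = X/Z, y = Y/Z into f, then multiply by Z^3.
  monomial 3·x^2·y^1 ↦ 3·X^2·Y^1·Z^0.
  monomial 2·x^2·y^0 ↦ 2·X^2·Y^0·Z^1.
  monomial -1·x^1·y^2 ↦ -1·X^1·Y^2·Z^0.
  monomial -1·x^1·y^0 ↦ -1·X^1·Y^0·Z^2.
  monomial -1·x^0·y^2 ↦ -1·X^0·Y^2·Z^1.
  monomial 3·x^0·y^1 ↦ 3·X^0·Y^1·Z^2.
  monomial 3·x^0·y^0 ↦ 3·X^0·Y^0·Z^3.
Collecting: F(X, Y, Z) = 3*X**2*Y + 2*X**2*Z - X*Y**2 - X*Z**2 - Y**2*Z + 3*Y*Z**2 + 3*Z**3.


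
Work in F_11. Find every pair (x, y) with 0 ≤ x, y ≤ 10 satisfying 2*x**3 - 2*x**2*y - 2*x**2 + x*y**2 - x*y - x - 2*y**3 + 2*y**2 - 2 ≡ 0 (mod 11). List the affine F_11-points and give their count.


Affine F_11-points: {(0, 9), (2, 3), (5, 1), (6, 0), (6, 5), (6, 10), (8, 2), (8, 4), (8, 10), (9, 4), (10, 4), (10, 6), (10, 7)}; count = 13.

For each of the 121 pairs (x, y) ∈ F_11², evaluate f(x, y) mod 11. Record the zeros.
  x = 0: [0↦9, 1↦9, 2↦1, 3↦6, 4↦1, 5↦7, 6↦1, 7↦4, 8↦4, 9↦0, 10↦2]  zeros at y ∈ {9}
  x = 1: [0↦8, 1↦6, 2↦9, 3↦5, 4↦4, 5↦5, 6↦7, 7↦9, 8↦10, 9↦9, 10↦5]  zeros at y ∈ ∅
  x = 2: [0↦4, 1↦7, 2↦6, 3↦0, 4↦10, 5↦2, 6↦8, 7↦5, 8↦3, 9↦1, 10↦9]  zeros at y ∈ {3}
  x = 3: [0↦9, 1↦2, 2↦4, 3↦3, 4↦9, 5↦10, 6↦5, 7↦4, 8↦6, 9↦10, 10↦4]  zeros at y ∈ ∅
  x = 4: [0↦2, 1↦3, 2↦4, 3↦4, 4↦2, 5↦8, 6↦10, 7↦7, 8↦9, 9↦4, 10↦2]  zeros at y ∈ ∅
  x = 5: [0↦6, 1↦0, 2↦7, 3↦4, 4↦1, 5↦8, 6↦2, 7↦4, 8↦2, 9↦6, 10↦4]  zeros at y ∈ {1}
  x = 6: [0↦0, 1↦5, 2↦3, 3↦4, 4↦7, 5↦0, 6↦4, 7↦7, 8↦8, 9↦6, 10↦0]  zeros at y ∈ {0, 5, 10}
  x = 7: [0↦7, 1↦8, 2↦4, 3↦5, 4↦10, 5↦7, 6↦6, 7↦6, 8↦6, 9↦5, 10↦2]  zeros at y ∈ ∅
  x = 8: [0↦6, 1↦10, 2↦0, 3↦8, 4↦0, 5↦8, 6↦9, 7↦2, 8↦8, 9↦4, 10↦0]  zeros at y ∈ {2, 4, 10}
  x = 9: [0↦9, 1↦1, 2↦3, 3↦3, 4↦0, 5↦4, 6↦3, 7↦7, 8↦4, 9↦4, 10↦6]  zeros at y ∈ {4}
  x = 10: [0↦6, 1↦4, 2↦3, 3↦2, 4↦0, 5↦7, 6↦0, 7↦0, 8↦6, 9↦6, 10↦10]  zeros at y ∈ {4, 6, 7}
Collecting zeros: affine points = {(0, 9), (2, 3), (5, 1), (6, 0), (6, 5), (6, 10), (8, 2), (8, 4), (8, 10), (9, 4), (10, 4), (10, 6), (10, 7)}.
Total count |C(F_11)_aff| = 13.


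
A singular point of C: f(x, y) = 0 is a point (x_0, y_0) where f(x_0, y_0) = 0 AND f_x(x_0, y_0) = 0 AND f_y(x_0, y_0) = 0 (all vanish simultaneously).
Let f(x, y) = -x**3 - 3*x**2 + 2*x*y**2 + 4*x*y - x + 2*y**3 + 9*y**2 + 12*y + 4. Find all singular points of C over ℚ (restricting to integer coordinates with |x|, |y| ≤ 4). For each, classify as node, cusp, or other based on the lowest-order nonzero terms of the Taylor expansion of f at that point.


Singular points: {(-1, -1)}; classification: cusp.

Compute partial derivatives:
  f_x = -3*x**2 - 6*x + 2*y**2 + 4*y - 1.
  f_y = 4*x*y + 4*x + 6*y**2 + 18*y + 12.
Scan x_0 ∈ {−4, ..., 4}. For each x_0, f_y(x_0, y) is a polynomial in y; find its integer roots y ∈ {−4, ..., 4}, then test f_x and f at those candidates.
  x = -4: f_y(-4, y) = 6*y**2 + 2*y - 4; vanishes at y ∈ {-1}. (-4, -1): f_x = -27 ≠ 0.
  x = -3: f_y(-3, y) = 6*y**2 + 6*y; vanishes at y ∈ {-1, 0}. (-3, -1): f_x = -12 ≠ 0; (-3, 0): f_x = -10 ≠ 0.
  x = -2: f_y(-2, y) = 6*y**2 + 10*y + 4; vanishes at y ∈ {-1}. (-2, -1): f_x = -3 ≠ 0.
  x = -1: f_y(-1, y) = 6*y**2 + 14*y + 8; vanishes at y ∈ {-1}. (-1, -1): f_x = 0, f = 0 — SINGULAR.
  x = 0: f_y(0, y) = 6*y**2 + 18*y + 12; vanishes at y ∈ {-2, -1}. (0, -2): f_x = -1 ≠ 0; (0, -1): f_x = -3 ≠ 0.
  x = 1: f_y(1, y) = 6*y**2 + 22*y + 16; vanishes at y ∈ {-1}. (1, -1): f_x = -12 ≠ 0.
  x = 2: f_y(2, y) = 6*y**2 + 26*y + 20; vanishes at y ∈ {-1}. (2, -1): f_x = -27 ≠ 0.
  x = 3: f_y(3, y) = 6*y**2 + 30*y + 24; vanishes at y ∈ {-4, -1}. (3, -4): f_x = -30 ≠ 0; (3, -1): f_x = -48 ≠ 0.
  x = 4: f_y(4, y) = 6*y**2 + 34*y + 28; vanishes at y ∈ {-1}. (4, -1): f_x = -75 ≠ 0.
Only singular point on the grid: (-1, -1).
Classify: substitute x = -1 + u, y = -1 + v and expand: f = -u**3 + 2*u*v**2 + 2*v**3 + v**2.
No constant or linear terms (consistent with a singular point). Quadratic part: v**2. Cubic part: -u**3 + 2*u*v**2 + 2*v**3.
The quadratic part v**2 is a perfect square, so there is a single (double) tangent line v = 0, i.e. y = -1. Restricting the cubic part to that line (v = 0) leaves -u**3 ≠ 0, so f is not divisible by v and the branch is v² ≈ u**3 to lowest order — this is a cusp.
Classification: cusp.


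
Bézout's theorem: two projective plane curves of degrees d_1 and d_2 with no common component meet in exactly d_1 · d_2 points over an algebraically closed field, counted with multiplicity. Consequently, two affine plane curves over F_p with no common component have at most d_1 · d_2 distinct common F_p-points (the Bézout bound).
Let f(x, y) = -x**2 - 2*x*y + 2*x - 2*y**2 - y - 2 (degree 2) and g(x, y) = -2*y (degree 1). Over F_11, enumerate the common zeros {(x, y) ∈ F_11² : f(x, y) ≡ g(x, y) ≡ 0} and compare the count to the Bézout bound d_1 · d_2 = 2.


Common zeros: ∅; count = 0; Bézout bound = 2.

deg(f) = 2, deg(g) = 1, so Bézout bound = 2.
Scan x ∈ F_11. For each x, list the y ∈ F_11 with f(x, y) ≡ 0 and those with g(x, y) ≡ 0 (mod 11); the common zeros in that column are the intersection.
  x = 0: f ≡ 0 at y ∈ ∅; g ≡ 0 at y ∈ {0}; common: ∅.
  x = 1: f ≡ 0 at y ∈ {5, 10}; g ≡ 0 at y ∈ {0}; common: ∅.
  x = 2: f ≡ 0 at y ∈ {5, 9}; g ≡ 0 at y ∈ {0}; common: ∅.
  x = 3: f ≡ 0 at y ∈ {3, 10}; g ≡ 0 at y ∈ {0}; common: ∅.
  x = 4: f ≡ 0 at y ∈ {3, 9}; g ≡ 0 at y ∈ {0}; common: ∅.
  x = 5: f ≡ 0 at y ∈ ∅; g ≡ 0 at y ∈ {0}; common: ∅.
  x = 6: f ≡ 0 at y ∈ {4, 6}; g ≡ 0 at y ∈ {0}; common: ∅.
  x = 7: f ≡ 0 at y ∈ ∅; g ≡ 0 at y ∈ {0}; common: ∅.
  x = 8: f ≡ 0 at y ∈ ∅; g ≡ 0 at y ∈ {0}; common: ∅.
  x = 9: f ≡ 0 at y ∈ ∅; g ≡ 0 at y ∈ {0}; common: ∅.
  x = 10: f ≡ 0 at y ∈ {2, 4}; g ≡ 0 at y ∈ {0}; common: ∅.
Collecting: common zeros = ∅, so the count is 0.
Comparison with the Bézout bound: 0 ≤ 2 = deg(f)·deg(g), as expected for curves with no common component (the affine F_11-count falls short of the bound because intersections may lie at infinity, over extension fields, or carry multiplicity).


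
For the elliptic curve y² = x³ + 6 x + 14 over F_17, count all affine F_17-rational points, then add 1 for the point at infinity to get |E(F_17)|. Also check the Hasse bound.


Affine points = {(1, 2), (1, 15), (2, 0), (3, 5), (3, 12), (4, 0), (5, 4), (5, 13), (7, 5), (7, 12), (8, 8), (8, 9), (9, 7), (9, 10), (11, 0)}; affine count = 15; |E(F_17)| = 16.

Discriminant check: Δ ∝ 4a³ + 27b² = 4·6³ + 27·14² = 4·216 + 27·196 ≡ 2 (mod 17). Nonzero ⇒ E is nonsingular.
For each x ∈ F_17, compute rhs = x³ + 6·x + 14 mod 17, then count y ∈ F_17 with y² ≡ rhs.
  x = 0: rhs = 14, matching y values: none (0 points).
  x = 1: rhs = 4, matching y values: 2, 15 (2 points).
  x = 2: rhs = 0, matching y values: 0 (1 points).
  x = 3: rhs = 8, matching y values: 5, 12 (2 points).
  x = 4: rhs = 0, matching y values: 0 (1 points).
  x = 5: rhs = 16, matching y values: 4, 13 (2 points).
  x = 6: rhs = 11, matching y values: none (0 points).
  x = 7: rhs = 8, matching y values: 5, 12 (2 points).
  x = 8: rhs = 13, matching y values: 8, 9 (2 points).
  x = 9: rhs = 15, matching y values: 7, 10 (2 points).
  x = 10: rhs = 3, matching y values: none (0 points).
  x = 11: rhs = 0, matching y values: 0 (1 points).
  x = 12: rhs = 12, matching y values: none (0 points).
  x = 13: rhs = 11, matching y values: none (0 points).
  x = 14: rhs = 3, matching y values: none (0 points).
  x = 15: rhs = 11, matching y values: none (0 points).
  x = 16: rhs = 7, matching y values: none (0 points).
Total affine count: 15.
Full point count |E(F_17)| = 15 + 1 = 16.
Hasse bound: |16 − (17+1)| = |-2| = 2 ≤ 2√17 ≈ 8.2462 ✓.


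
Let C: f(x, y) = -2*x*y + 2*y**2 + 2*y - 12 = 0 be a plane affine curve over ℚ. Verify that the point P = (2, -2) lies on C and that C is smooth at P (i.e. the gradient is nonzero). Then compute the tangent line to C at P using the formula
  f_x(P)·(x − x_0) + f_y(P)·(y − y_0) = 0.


Tangent line at P: 4*x - 10*y - 28 = 0.

Step 1: f(2, -2) = 0, so P lies on C.
Step 2: partial derivatives
  f_x(x, y) = -2*y, f_y(x, y) = -2*x + 4*y + 2.
  f_x(P) = 4, f_y(P) = -10 (gradient nonzero, so P is smooth).
Step 3: tangent line at P: 4·(x − 2) + -10·(y − -2) = 0.
Expanding: 4*x - 10*y - 28 = 0.


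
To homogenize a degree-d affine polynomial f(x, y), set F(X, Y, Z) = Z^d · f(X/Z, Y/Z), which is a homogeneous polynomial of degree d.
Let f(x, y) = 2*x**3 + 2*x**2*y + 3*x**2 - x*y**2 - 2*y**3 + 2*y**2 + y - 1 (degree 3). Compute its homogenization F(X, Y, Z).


F(X, Y, Z) = 2*X**3 + 2*X**2*Y + 3*X**2*Z - X*Y**2 - 2*Y**3 + 2*Y**2*Z + Y*Z**2 - Z**3

deg(f) = 3.
Substitute x = X/Z, y = Y/Z into f, then multiply by Z^3.
  monomial 2·x^3·y^0 ↦ 2·X^3·Y^0·Z^0.
  monomial 2·x^2·y^1 ↦ 2·X^2·Y^1·Z^0.
  monomial 3·x^2·y^0 ↦ 3·X^2·Y^0·Z^1.
  monomial -1·x^1·y^2 ↦ -1·X^1·Y^2·Z^0.
  monomial -2·x^0·y^3 ↦ -2·X^0·Y^3·Z^0.
  monomial 2·x^0·y^2 ↦ 2·X^0·Y^2·Z^1.
  monomial 1·x^0·y^1 ↦ 1·X^0·Y^1·Z^2.
  monomial -1·x^0·y^0 ↦ -1·X^0·Y^0·Z^3.
Collecting: F(X, Y, Z) = 2*X**3 + 2*X**2*Y + 3*X**2*Z - X*Y**2 - 2*Y**3 + 2*Y**2*Z + Y*Z**2 - Z**3.


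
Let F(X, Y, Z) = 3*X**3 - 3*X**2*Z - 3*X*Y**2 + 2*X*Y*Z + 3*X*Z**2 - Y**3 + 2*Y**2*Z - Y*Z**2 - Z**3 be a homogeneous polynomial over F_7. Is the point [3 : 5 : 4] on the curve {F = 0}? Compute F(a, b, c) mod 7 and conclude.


F(3,5,4) ≡ 6 (mod 7); P is NOT on the curve.

Evaluate F(3, 5, 4) term-by-term (mod 7).
  3*X**3 ↦ 3·27·1·1 = 81
  -3*X**2*Z ↦ -3·9·1·4 = -108
  -3*X*Y**2 ↦ -3·3·25·1 = -225
  2*X*Y*Z ↦ 2·3·5·4 = 120
  3*X*Z**2 ↦ 3·3·1·16 = 144
  -Y**3 ↦ -1·1·125·1 = -125
  2*Y**2*Z ↦ 2·1·25·4 = 200
  -Y*Z**2 ↦ -1·1·5·16 = -80
  -Z**3 ↦ -1·1·1·64 = -64
Sum: F(3, 5, 4) = (81) + (-108) + (-225) + (120) + (144) + (-125) + (200) + (-80) + (-64) = -57.
Reducing mod 7: -57 ≡ 6 (mod 7).
Since F(a, b, c) ≡ 6 ≠ 0 (mod 7), P does NOT lie on the curve.


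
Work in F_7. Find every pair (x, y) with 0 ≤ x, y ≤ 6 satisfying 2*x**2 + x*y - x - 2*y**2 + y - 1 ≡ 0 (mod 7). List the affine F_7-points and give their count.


Affine F_7-points: {(0, 2), (1, 0), (1, 1), (2, 6), (3, 0), (3, 2), (6, 1), (6, 6)}; count = 8.

For each of the 49 pairs (x, y) ∈ F_7², evaluate f(x, y) mod 7. Record the zeros.
  x = 0: [0↦6, 1↦5, 2↦0, 3↦5, 4↦6, 5↦3, 6↦3]  zeros at y ∈ {2}
  x = 1: [0↦0, 1↦0, 2↦3, 3↦2, 4↦4, 5↦2, 6↦3]  zeros at y ∈ {0, 1}
  x = 2: [0↦5, 1↦6, 2↦3, 3↦3, 4↦6, 5↦5, 6↦0]  zeros at y ∈ {6}
  x = 3: [0↦0, 1↦2, 2↦0, 3↦1, 4↦5, 5↦5, 6↦1]  zeros at y ∈ {0, 2}
  x = 4: [0↦6, 1↦2, 2↦1, 3↦3, 4↦1, 5↦2, 6↦6]  zeros at y ∈ ∅
  x = 5: [0↦2, 1↦6, 2↦6, 3↦2, 4↦1, 5↦3, 6↦1]  zeros at y ∈ ∅
  x = 6: [0↦2, 1↦0, 2↦1, 3↦5, 4↦5, 5↦1, 6↦0]  zeros at y ∈ {1, 6}
Collecting zeros: affine points = {(0, 2), (1, 0), (1, 1), (2, 6), (3, 0), (3, 2), (6, 1), (6, 6)}.
Total count |C(F_7)_aff| = 8.


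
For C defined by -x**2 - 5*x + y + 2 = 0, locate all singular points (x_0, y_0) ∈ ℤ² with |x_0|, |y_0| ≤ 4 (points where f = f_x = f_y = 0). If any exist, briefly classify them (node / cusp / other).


No singular points in the scanned grid; C is smooth there.

Compute partial derivatives:
  f_x = -2*x - 5.
  f_y = 1.
f_y = 1 is a nonzero constant, so f_y never vanishes: no point (x, y) can satisfy f = f_x = f_y = 0. In particular no (x, y) ∈ {−4, ..., 4}² is singular; the curve is smooth.


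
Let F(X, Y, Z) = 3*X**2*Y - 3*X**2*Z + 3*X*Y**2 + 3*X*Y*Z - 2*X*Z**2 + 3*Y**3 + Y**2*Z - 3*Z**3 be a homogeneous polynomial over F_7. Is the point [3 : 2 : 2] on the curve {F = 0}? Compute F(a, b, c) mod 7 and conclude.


F(3,2,2) ≡ 0 (mod 7); P is on the curve.

Evaluate F(3, 2, 2) term-by-term (mod 7).
  3*X**2*Y ↦ 3·9·2·1 = 54
  -3*X**2*Z ↦ -3·9·1·2 = -54
  3*X*Y**2 ↦ 3·3·4·1 = 36
  3*X*Y*Z ↦ 3·3·2·2 = 36
  -2*X*Z**2 ↦ -2·3·1·4 = -24
  3*Y**3 ↦ 3·1·8·1 = 24
  Y**2*Z ↦ 1·1·4·2 = 8
  -3*Z**3 ↦ -3·1·1·8 = -24
Sum: F(3, 2, 2) = (54) + (-54) + (36) + (36) + (-24) + (24) + (8) + (-24) = 56.
Reducing mod 7: 56 ≡ 0 (mod 7).
Since F(a, b, c) ≡ 0 (mod 7), P lies on the curve.


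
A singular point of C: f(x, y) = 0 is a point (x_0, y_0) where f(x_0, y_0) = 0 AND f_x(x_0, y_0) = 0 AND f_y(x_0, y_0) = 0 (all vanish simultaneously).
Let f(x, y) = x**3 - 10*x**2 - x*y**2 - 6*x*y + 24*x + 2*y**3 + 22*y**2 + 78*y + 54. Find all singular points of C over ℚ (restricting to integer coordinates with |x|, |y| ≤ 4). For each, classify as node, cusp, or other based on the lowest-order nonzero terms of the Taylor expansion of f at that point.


Singular points: {(3, -3)}; classification: node.

Compute partial derivatives:
  f_x = 3*x**2 - 20*x - y**2 - 6*y + 24.
  f_y = -2*x*y - 6*x + 6*y**2 + 44*y + 78.
Scan x_0 ∈ {−4, ..., 4}. For each x_0, f_y(x_0, y) is a polynomial in y; find its integer roots y ∈ {−4, ..., 4}, then test f_x and f at those candidates.
  x = -4: f_y(-4, y) = 6*y**2 + 52*y + 102; vanishes at y ∈ {-3}. (-4, -3): f_x = 161 ≠ 0.
  x = -3: f_y(-3, y) = 6*y**2 + 50*y + 96; vanishes at y ∈ {-3}. (-3, -3): f_x = 120 ≠ 0.
  x = -2: f_y(-2, y) = 6*y**2 + 48*y + 90; vanishes at y ∈ {-3}. (-2, -3): f_x = 85 ≠ 0.
  x = -1: f_y(-1, y) = 6*y**2 + 46*y + 84; vanishes at y ∈ {-3}. (-1, -3): f_x = 56 ≠ 0.
  x = 0: f_y(0, y) = 6*y**2 + 44*y + 78; vanishes at y ∈ {-3}. (0, -3): f_x = 33 ≠ 0.
  x = 1: f_y(1, y) = 6*y**2 + 42*y + 72; vanishes at y ∈ {-4, -3}. (1, -4): f_x = 15 ≠ 0; (1, -3): f_x = 16 ≠ 0.
  x = 2: f_y(2, y) = 6*y**2 + 40*y + 66; vanishes at y ∈ {-3}. (2, -3): f_x = 5 ≠ 0.
  x = 3: f_y(3, y) = 6*y**2 + 38*y + 60; vanishes at y ∈ {-3}. (3, -3): f_x = 0, f = 0 — SINGULAR.
  x = 4: f_y(4, y) = 6*y**2 + 36*y + 54; vanishes at y ∈ {-3}. (4, -3): f_x = 1 ≠ 0.
Only singular point on the grid: (3, -3).
Classify: substitute x = 3 + u, y = -3 + v and expand: f = u**3 - u**2 - u*v**2 + 2*v**3 + v**2.
No constant or linear terms (consistent with a singular point). Quadratic part: -u**2 + v**2. Cubic part: u**3 - u*v**2 + 2*v**3.
The quadratic part v**2 - u**2 = (v − u)(v + u) splits into two distinct linear factors, so there are two distinct tangent lines y − -3 = ±(x − 3) — this is a node (ordinary double point).
Classification: node.


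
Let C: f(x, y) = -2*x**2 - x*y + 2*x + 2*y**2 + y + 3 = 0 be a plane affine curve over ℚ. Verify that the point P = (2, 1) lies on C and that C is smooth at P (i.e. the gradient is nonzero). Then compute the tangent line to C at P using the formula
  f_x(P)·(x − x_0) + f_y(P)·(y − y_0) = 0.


Tangent line at P: -7*x + 3*y + 11 = 0.

Step 1: f(2, 1) = 0, so P lies on C.
Step 2: partial derivatives
  f_x(x, y) = -4*x - y + 2, f_y(x, y) = -x + 4*y + 1.
  f_x(P) = -7, f_y(P) = 3 (gradient nonzero, so P is smooth).
Step 3: tangent line at P: -7·(x − 2) + 3·(y − 1) = 0.
Expanding: -7*x + 3*y + 11 = 0.


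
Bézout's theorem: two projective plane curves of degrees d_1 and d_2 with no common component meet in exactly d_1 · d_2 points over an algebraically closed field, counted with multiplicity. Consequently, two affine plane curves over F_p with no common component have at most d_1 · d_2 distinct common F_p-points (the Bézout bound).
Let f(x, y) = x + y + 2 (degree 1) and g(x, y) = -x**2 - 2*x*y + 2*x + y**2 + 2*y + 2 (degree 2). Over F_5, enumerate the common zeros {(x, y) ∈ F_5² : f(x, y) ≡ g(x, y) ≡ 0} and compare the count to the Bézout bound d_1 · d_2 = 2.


Common zeros: ∅; count = 0; Bézout bound = 2.

deg(f) = 1, deg(g) = 2, so Bézout bound = 2.
Scan x ∈ F_5. For each x, list the y ∈ F_5 with f(x, y) ≡ 0 and those with g(x, y) ≡ 0 (mod 5); the common zeros in that column are the intersection.
  x = 0: f ≡ 0 at y ∈ {3}; g ≡ 0 at y ∈ {1, 2}; common: ∅.
  x = 1: f ≡ 0 at y ∈ {2}; g ≡ 0 at y ∈ ∅; common: ∅.
  x = 2: f ≡ 0 at y ∈ {1}; g ≡ 0 at y ∈ {3, 4}; common: ∅.
  x = 3: f ≡ 0 at y ∈ {0}; g ≡ 0 at y ∈ {2}; common: ∅.
  x = 4: f ≡ 0 at y ∈ {4}; g ≡ 0 at y ∈ {3}; common: ∅.
Collecting: common zeros = ∅, so the count is 0.
Comparison with the Bézout bound: 0 ≤ 2 = deg(f)·deg(g), as expected for curves with no common component (the affine F_5-count falls short of the bound because intersections may lie at infinity, over extension fields, or carry multiplicity).


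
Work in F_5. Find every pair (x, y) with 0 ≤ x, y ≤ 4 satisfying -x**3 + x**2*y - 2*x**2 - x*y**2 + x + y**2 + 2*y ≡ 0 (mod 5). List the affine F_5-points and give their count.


Affine F_5-points: {(0, 0), (0, 3), (1, 4), (2, 3), (3, 4), (4, 3)}; count = 6.

For each of the 25 pairs (x, y) ∈ F_5², evaluate f(x, y) mod 5. Record the zeros.
  x = 0: [0↦0, 1↦3, 2↦3, 3↦0, 4↦4]  zeros at y ∈ {0, 3}
  x = 1: [0↦3, 1↦1, 2↦4, 3↦2, 4↦0]  zeros at y ∈ {4}
  x = 2: [0↦1, 1↦1, 2↦4, 3↦0, 4↦4]  zeros at y ∈ {3}
  x = 3: [0↦3, 1↦2, 2↦2, 3↦3, 4↦0]  zeros at y ∈ {4}
  x = 4: [0↦3, 1↦3, 2↦2, 3↦0, 4↦2]  zeros at y ∈ {3}
Collecting zeros: affine points = {(0, 0), (0, 3), (1, 4), (2, 3), (3, 4), (4, 3)}.
Total count |C(F_5)_aff| = 6.


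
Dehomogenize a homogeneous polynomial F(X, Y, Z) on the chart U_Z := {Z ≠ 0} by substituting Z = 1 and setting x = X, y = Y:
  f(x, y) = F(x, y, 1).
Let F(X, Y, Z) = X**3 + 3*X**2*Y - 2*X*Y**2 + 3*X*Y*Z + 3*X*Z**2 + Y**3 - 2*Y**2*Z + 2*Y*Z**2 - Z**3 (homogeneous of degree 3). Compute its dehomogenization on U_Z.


f(x, y) = x**3 + 3*x**2*y - 2*x*y**2 + 3*x*y + 3*x + y**3 - 2*y**2 + 2*y - 1

On U_Z we set Z = 1. Each monomial c·X^i·Y^j·Z^k in F becomes c·x^i·y^j·1^k = c·x^i·y^j.
Substituting Z = 1: F(X, Y, 1) = x**3 + 3*x**2*y - 2*x*y**2 + 3*x*y + 3*x + y**3 - 2*y**2 + 2*y - 1.
Note: deg(f) ≤ deg(F) = 3; strict inequality happens when F is divisible by Z (lost terms).


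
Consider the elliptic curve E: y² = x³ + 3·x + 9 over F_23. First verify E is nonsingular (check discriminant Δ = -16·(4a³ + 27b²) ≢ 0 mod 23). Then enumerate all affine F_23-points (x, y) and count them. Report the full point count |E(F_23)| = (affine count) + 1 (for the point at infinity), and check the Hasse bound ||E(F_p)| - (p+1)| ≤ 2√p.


Affine points = {(0, 3), (0, 20), (1, 6), (1, 17), (2, 0), (4, 4), (4, 19), (6, 6), (6, 17), (8, 4), (8, 19), (9, 11), (9, 12), (10, 2), (10, 21), (11, 4), (11, 19), (12, 5), (12, 18), (14, 9), (14, 14), (15, 5), (15, 18), (16, 6), (16, 17), (19, 5), (19, 18), (21, 8), (21, 15)}; affine count = 29; |E(F_23)| = 30.

Discriminant check: Δ ∝ 4a³ + 27b² = 4·3³ + 27·9² = 4·27 + 27·81 ≡ 18 (mod 23). Nonzero ⇒ E is nonsingular.
For each x ∈ F_23, compute rhs = x³ + 3·x + 9 mod 23, then count y ∈ F_23 with y² ≡ rhs.
  x = 0: rhs = 9, matching y values: 3, 20 (2 points).
  x = 1: rhs = 13, matching y values: 6, 17 (2 points).
  x = 2: rhs = 0, matching y values: 0 (1 points).
  x = 3: rhs = 22, matching y values: none (0 points).
  x = 4: rhs = 16, matching y values: 4, 19 (2 points).
  x = 5: rhs = 11, matching y values: none (0 points).
  x = 6: rhs = 13, matching y values: 6, 17 (2 points).
  x = 7: rhs = 5, matching y values: none (0 points).
  x = 8: rhs = 16, matching y values: 4, 19 (2 points).
  x = 9: rhs = 6, matching y values: 11, 12 (2 points).
  x = 10: rhs = 4, matching y values: 2, 21 (2 points).
  x = 11: rhs = 16, matching y values: 4, 19 (2 points).
  x = 12: rhs = 2, matching y values: 5, 18 (2 points).
  x = 13: rhs = 14, matching y values: none (0 points).
  x = 14: rhs = 12, matching y values: 9, 14 (2 points).
  x = 15: rhs = 2, matching y values: 5, 18 (2 points).
  x = 16: rhs = 13, matching y values: 6, 17 (2 points).
  x = 17: rhs = 5, matching y values: none (0 points).
  x = 18: rhs = 7, matching y values: none (0 points).
  x = 19: rhs = 2, matching y values: 5, 18 (2 points).
  x = 20: rhs = 19, matching y values: none (0 points).
  x = 21: rhs = 18, matching y values: 8, 15 (2 points).
  x = 22: rhs = 5, matching y values: none (0 points).
Total affine count: 29.
Full point count |E(F_23)| = 29 + 1 = 30.
Hasse bound: |30 − (23+1)| = |6| = 6 ≤ 2√23 ≈ 9.5917 ✓.


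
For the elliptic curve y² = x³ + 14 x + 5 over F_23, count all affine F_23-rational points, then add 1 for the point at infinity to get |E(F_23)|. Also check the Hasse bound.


Affine points = {(2, 8), (2, 15), (5, 4), (5, 19), (6, 11), (6, 12), (7, 3), (7, 20), (8, 10), (8, 13), (9, 3), (9, 20), (10, 8), (10, 15), (11, 8), (11, 15), (14, 1), (14, 22), (15, 5), (15, 18), (16, 1), (16, 22), (17, 2), (17, 21), (19, 0), (22, 6), (22, 17)}; affine count = 27; |E(F_23)| = 28.

Discriminant check: Δ ∝ 4a³ + 27b² = 4·14³ + 27·5² = 4·2744 + 27·25 ≡ 13 (mod 23). Nonzero ⇒ E is nonsingular.
For each x ∈ F_23, compute rhs = x³ + 14·x + 5 mod 23, then count y ∈ F_23 with y² ≡ rhs.
  x = 0: rhs = 5, matching y values: none (0 points).
  x = 1: rhs = 20, matching y values: none (0 points).
  x = 2: rhs = 18, matching y values: 8, 15 (2 points).
  x = 3: rhs = 5, matching y values: none (0 points).
  x = 4: rhs = 10, matching y values: none (0 points).
  x = 5: rhs = 16, matching y values: 4, 19 (2 points).
  x = 6: rhs = 6, matching y values: 11, 12 (2 points).
  x = 7: rhs = 9, matching y values: 3, 20 (2 points).
  x = 8: rhs = 8, matching y values: 10, 13 (2 points).
  x = 9: rhs = 9, matching y values: 3, 20 (2 points).
  x = 10: rhs = 18, matching y values: 8, 15 (2 points).
  x = 11: rhs = 18, matching y values: 8, 15 (2 points).
  x = 12: rhs = 15, matching y values: none (0 points).
  x = 13: rhs = 15, matching y values: none (0 points).
  x = 14: rhs = 1, matching y values: 1, 22 (2 points).
  x = 15: rhs = 2, matching y values: 5, 18 (2 points).
  x = 16: rhs = 1, matching y values: 1, 22 (2 points).
  x = 17: rhs = 4, matching y values: 2, 21 (2 points).
  x = 18: rhs = 17, matching y values: none (0 points).
  x = 19: rhs = 0, matching y values: 0 (1 points).
  x = 20: rhs = 5, matching y values: none (0 points).
  x = 21: rhs = 15, matching y values: none (0 points).
  x = 22: rhs = 13, matching y values: 6, 17 (2 points).
Total affine count: 27.
Full point count |E(F_23)| = 27 + 1 = 28.
Hasse bound: |28 − (23+1)| = |4| = 4 ≤ 2√23 ≈ 9.5917 ✓.


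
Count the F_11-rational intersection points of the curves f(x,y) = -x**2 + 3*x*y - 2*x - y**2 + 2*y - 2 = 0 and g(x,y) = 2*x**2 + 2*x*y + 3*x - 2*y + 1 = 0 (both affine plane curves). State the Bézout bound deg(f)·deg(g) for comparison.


Common zeros: {(3, 4)}; count = 1; Bézout bound = 4.

deg(f) = 2, deg(g) = 2, so Bézout bound = 4.
Scan x ∈ F_11. For each x, list the y ∈ F_11 with f(x, y) ≡ 0 and those with g(x, y) ≡ 0 (mod 11); the common zeros in that column are the intersection.
  x = 0: f ≡ 0 at y ∈ ∅; g ≡ 0 at y ∈ {6}; common: ∅.
  x = 1: f ≡ 0 at y ∈ {6, 10}; g ≡ 0 at y ∈ ∅; common: ∅.
  x = 2: f ≡ 0 at y ∈ ∅; g ≡ 0 at y ∈ {9}; common: ∅.
  x = 3: f ≡ 0 at y ∈ {4, 7}; g ≡ 0 at y ∈ {4}; common: {4}.
  x = 4: f ≡ 0 at y ∈ {6, 8}; g ≡ 0 at y ∈ {9}; common: ∅.
  x = 5: f ≡ 0 at y ∈ {7, 10}; g ≡ 0 at y ∈ {0}; common: ∅.
  x = 6: f ≡ 0 at y ∈ ∅; g ≡ 0 at y ∈ {3}; common: ∅.
  x = 7: f ≡ 0 at y ∈ {4, 8}; g ≡ 0 at y ∈ {1}; common: ∅.
  x = 8: f ≡ 0 at y ∈ ∅; g ≡ 0 at y ∈ {4}; common: ∅.
  x = 9: f ≡ 0 at y ∈ ∅; g ≡ 0 at y ∈ {6}; common: ∅.
  x = 10: f ≡ 0 at y ∈ ∅; g ≡ 0 at y ∈ {0}; common: ∅.
Collecting: common zeros = {(3, 4)}, so the count is 1.
Comparison with the Bézout bound: 1 ≤ 4 = deg(f)·deg(g), as expected for curves with no common component (the affine F_11-count falls short of the bound because intersections may lie at infinity, over extension fields, or carry multiplicity).


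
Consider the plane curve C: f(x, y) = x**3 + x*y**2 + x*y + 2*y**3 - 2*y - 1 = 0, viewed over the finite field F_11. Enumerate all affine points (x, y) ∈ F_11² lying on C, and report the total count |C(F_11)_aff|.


Affine F_11-points: {(0, 2), (0, 7), (1, 0), (1, 6), (1, 10), (2, 1), (3, 3), (3, 6), (4, 2), (7, 2), (7, 5), (7, 6)}; count = 12.

For each of the 121 pairs (x, y) ∈ F_11², evaluate f(x, y) mod 11. Record the zeros.
  x = 0: [0↦10, 1↦10, 2↦0, 3↦3, 4↦9, 5↦8, 6↦1, 7↦0, 8↦6, 9↦9, 10↦10]  zeros at y ∈ {2, 7}
  x = 1: [0↦0, 1↦2, 2↦7, 3↦5, 4↦8, 5↦6, 6↦0, 7↦2, 8↦2, 9↦1, 10↦0]  zeros at y ∈ {0, 6, 10}
  x = 2: [0↦7, 1↦0, 2↦9, 3↦2, 4↦2, 5↦10, 6↦5, 7↦10, 8↦4, 9↦10, 10↦7]  zeros at y ∈ {1}
  x = 3: [0↦4, 1↦10, 2↦1, 3↦0, 4↦8, 5↦4, 6↦0, 7↦8, 8↦7, 9↦9, 10↦4]  zeros at y ∈ {3, 6}
  x = 4: [0↦8, 1↦5, 2↦0, 3↦5, 4↦10, 5↦5, 6↦2, 7↦2, 8↦6, 9↦4, 10↦8]  zeros at y ∈ {2}
  x = 5: [0↦3, 1↦2, 2↦1, 3↦1, 4↦3, 5↦8, 6↦6, 7↦9, 8↦7, 9↦1, 10↦3]  zeros at y ∈ ∅
  x = 6: [0↦6, 1↦7, 2↦10, 3↦5, 4↦4, 5↦8, 6↦7, 7↦2, 8↦5, 9↦6, 10↦6]  zeros at y ∈ ∅
  x = 7: [0↦1, 1↦4, 2↦0, 3↦1, 4↦8, 5↦0, 6↦0, 7↦9, 8↦6, 9↦3, 10↦1]  zeros at y ∈ {2, 5, 6}
  x = 8: [0↦5, 1↦10, 2↦10, 3↦6, 4↦10, 5↦1, 6↦2, 7↦3, 8↦5, 9↦9, 10↦5]  zeros at y ∈ ∅
  x = 9: [0↦2, 1↦9, 2↦2, 3↦4, 4↦5, 5↦6, 6↦8, 7↦1, 8↦8, 9↦8, 10↦2]  zeros at y ∈ ∅
  x = 10: [0↦9, 1↦7, 2↦4, 3↦1, 4↦10, 5↦10, 6↦2, 7↦9, 8↦10, 9↦6, 10↦9]  zeros at y ∈ ∅
Collecting zeros: affine points = {(0, 2), (0, 7), (1, 0), (1, 6), (1, 10), (2, 1), (3, 3), (3, 6), (4, 2), (7, 2), (7, 5), (7, 6)}.
Total count |C(F_11)_aff| = 12.


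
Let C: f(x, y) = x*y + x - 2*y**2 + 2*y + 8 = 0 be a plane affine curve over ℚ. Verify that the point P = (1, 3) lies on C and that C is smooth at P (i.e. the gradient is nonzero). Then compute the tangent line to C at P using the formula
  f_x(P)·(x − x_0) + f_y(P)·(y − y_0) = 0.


Tangent line at P: 4*x - 9*y + 23 = 0.

Step 1: f(1, 3) = 0, so P lies on C.
Step 2: partial derivatives
  f_x(x, y) = y + 1, f_y(x, y) = x - 4*y + 2.
  f_x(P) = 4, f_y(P) = -9 (gradient nonzero, so P is smooth).
Step 3: tangent line at P: 4·(x − 1) + -9·(y − 3) = 0.
Expanding: 4*x - 9*y + 23 = 0.


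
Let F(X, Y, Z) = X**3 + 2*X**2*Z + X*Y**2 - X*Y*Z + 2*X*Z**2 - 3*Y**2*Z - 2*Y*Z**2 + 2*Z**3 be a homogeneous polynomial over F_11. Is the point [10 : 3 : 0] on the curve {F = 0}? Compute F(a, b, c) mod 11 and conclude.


F(10,3,0) ≡ 1 (mod 11); P is NOT on the curve.

Evaluate F(10, 3, 0) term-by-term (mod 11).
  X**3 ↦ 1·1000·1·1 = 1000
  2*X**2*Z ↦ 2·100·1·0 = 0
  X*Y**2 ↦ 1·10·9·1 = 90
  -X*Y*Z ↦ -1·10·3·0 = 0
  2*X*Z**2 ↦ 2·10·1·0 = 0
  -3*Y**2*Z ↦ -3·1·9·0 = 0
  -2*Y*Z**2 ↦ -2·1·3·0 = 0
  2*Z**3 ↦ 2·1·1·0 = 0
Sum: F(10, 3, 0) = (1000) + (0) + (90) + (0) + (0) + (0) + (0) + (0) = 1090.
Reducing mod 11: 1090 ≡ 1 (mod 11).
Since F(a, b, c) ≡ 1 ≠ 0 (mod 11), P does NOT lie on the curve.


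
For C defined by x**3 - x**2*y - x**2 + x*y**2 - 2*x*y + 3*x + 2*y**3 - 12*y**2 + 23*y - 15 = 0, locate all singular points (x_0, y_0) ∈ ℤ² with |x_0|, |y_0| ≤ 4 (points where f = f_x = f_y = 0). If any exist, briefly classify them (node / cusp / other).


Singular points: {(1, 2)}; classification: cusp.

Compute partial derivatives:
  f_x = 3*x**2 - 2*x*y - 2*x + y**2 - 2*y + 3.
  f_y = -x**2 + 2*x*y - 2*x + 6*y**2 - 24*y + 23.
Scan x_0 ∈ {−4, ..., 4}. For each x_0, f_y(x_0, y) is a polynomial in y; find its integer roots y ∈ {−4, ..., 4}, then test f_x and f at those candidates.
  x = -4: f_y(-4, y) = 6*y**2 - 32*y + 15; no integer root y with |y| ≤ 4.
  x = -3: f_y(-3, y) = 6*y**2 - 30*y + 20; no integer root y with |y| ≤ 4.
  x = -2: f_y(-2, y) = 6*y**2 - 28*y + 23; no integer root y with |y| ≤ 4.
  x = -1: f_y(-1, y) = 6*y**2 - 26*y + 24; vanishes at y ∈ {3}. (-1, 3): f_x = 17 ≠ 0.
  x = 0: f_y(0, y) = 6*y**2 - 24*y + 23; no integer root y with |y| ≤ 4.
  x = 1: f_y(1, y) = 6*y**2 - 22*y + 20; vanishes at y ∈ {2}. (1, 2): f_x = 0, f = 0 — SINGULAR.
  x = 2: f_y(2, y) = 6*y**2 - 20*y + 15; no integer root y with |y| ≤ 4.
  x = 3: f_y(3, y) = 6*y**2 - 18*y + 8; no integer root y with |y| ≤ 4.
  x = 4: f_y(4, y) = 6*y**2 - 16*y - 1; no integer root y with |y| ≤ 4.
Only singular point on the grid: (1, 2).
Classify: substitute x = 1 + u, y = 2 + v and expand: f = u**3 - u**2*v + u*v**2 + 2*v**3 + v**2.
No constant or linear terms (consistent with a singular point). Quadratic part: v**2. Cubic part: u**3 - u**2*v + u*v**2 + 2*v**3.
The quadratic part v**2 is a perfect square, so there is a single (double) tangent line v = 0, i.e. y = 2. Restricting the cubic part to that line (v = 0) leaves u**3 ≠ 0, so f is not divisible by v and the branch is v² ≈ -u**3 to lowest order — this is a cusp.
Classification: cusp.


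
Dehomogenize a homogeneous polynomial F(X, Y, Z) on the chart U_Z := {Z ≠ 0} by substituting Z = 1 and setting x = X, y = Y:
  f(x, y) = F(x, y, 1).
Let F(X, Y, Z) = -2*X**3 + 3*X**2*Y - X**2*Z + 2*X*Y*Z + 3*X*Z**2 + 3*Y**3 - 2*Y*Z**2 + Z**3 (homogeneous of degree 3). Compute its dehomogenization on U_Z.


f(x, y) = -2*x**3 + 3*x**2*y - x**2 + 2*x*y + 3*x + 3*y**3 - 2*y + 1

On U_Z we set Z = 1. Each monomial c·X^i·Y^j·Z^k in F becomes c·x^i·y^j·1^k = c·x^i·y^j.
Substituting Z = 1: F(X, Y, 1) = -2*x**3 + 3*x**2*y - x**2 + 2*x*y + 3*x + 3*y**3 - 2*y + 1.
Note: deg(f) ≤ deg(F) = 3; strict inequality happens when F is divisible by Z (lost terms).


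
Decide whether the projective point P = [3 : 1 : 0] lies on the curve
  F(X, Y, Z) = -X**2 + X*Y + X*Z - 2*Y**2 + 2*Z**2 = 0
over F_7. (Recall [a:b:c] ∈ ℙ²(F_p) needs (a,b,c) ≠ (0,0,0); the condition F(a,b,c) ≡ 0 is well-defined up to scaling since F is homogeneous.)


F(3,1,0) ≡ 6 (mod 7); P is NOT on the curve.

Evaluate F(3, 1, 0) term-by-term (mod 7).
  -X**2 ↦ -1·9·1·1 = -9
  X*Y ↦ 1·3·1·1 = 3
  X*Z ↦ 1·3·1·0 = 0
  -2*Y**2 ↦ -2·1·1·1 = -2
  2*Z**2 ↦ 2·1·1·0 = 0
Sum: F(3, 1, 0) = (-9) + (3) + (0) + (-2) + (0) = -8.
Reducing mod 7: -8 ≡ 6 (mod 7).
Since F(a, b, c) ≡ 6 ≠ 0 (mod 7), P does NOT lie on the curve.
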